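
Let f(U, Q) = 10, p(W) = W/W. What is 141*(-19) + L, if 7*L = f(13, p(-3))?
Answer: -18743/7 ≈ -2677.6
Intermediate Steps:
p(W) = 1
L = 10/7 (L = (⅐)*10 = 10/7 ≈ 1.4286)
141*(-19) + L = 141*(-19) + 10/7 = -2679 + 10/7 = -18743/7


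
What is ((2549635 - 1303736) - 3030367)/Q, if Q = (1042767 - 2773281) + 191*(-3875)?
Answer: 1784468/2470639 ≈ 0.72227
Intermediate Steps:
Q = -2470639 (Q = -1730514 - 740125 = -2470639)
((2549635 - 1303736) - 3030367)/Q = ((2549635 - 1303736) - 3030367)/(-2470639) = (1245899 - 3030367)*(-1/2470639) = -1784468*(-1/2470639) = 1784468/2470639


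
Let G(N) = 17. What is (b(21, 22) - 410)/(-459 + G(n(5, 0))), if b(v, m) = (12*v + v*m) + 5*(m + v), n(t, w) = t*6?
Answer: -519/442 ≈ -1.1742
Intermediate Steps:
n(t, w) = 6*t
b(v, m) = 5*m + 17*v + m*v (b(v, m) = (12*v + m*v) + (5*m + 5*v) = 5*m + 17*v + m*v)
(b(21, 22) - 410)/(-459 + G(n(5, 0))) = ((5*22 + 17*21 + 22*21) - 410)/(-459 + 17) = ((110 + 357 + 462) - 410)/(-442) = (929 - 410)*(-1/442) = 519*(-1/442) = -519/442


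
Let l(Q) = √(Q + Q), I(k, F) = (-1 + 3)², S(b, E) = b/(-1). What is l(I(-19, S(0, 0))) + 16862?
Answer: 16862 + 2*√2 ≈ 16865.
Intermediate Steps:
S(b, E) = -b (S(b, E) = b*(-1) = -b)
I(k, F) = 4 (I(k, F) = 2² = 4)
l(Q) = √2*√Q (l(Q) = √(2*Q) = √2*√Q)
l(I(-19, S(0, 0))) + 16862 = √2*√4 + 16862 = √2*2 + 16862 = 2*√2 + 16862 = 16862 + 2*√2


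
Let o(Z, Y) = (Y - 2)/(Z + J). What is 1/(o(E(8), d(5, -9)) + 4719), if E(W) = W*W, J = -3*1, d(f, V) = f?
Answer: 61/287862 ≈ 0.00021191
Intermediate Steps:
J = -3
E(W) = W²
o(Z, Y) = (-2 + Y)/(-3 + Z) (o(Z, Y) = (Y - 2)/(Z - 3) = (-2 + Y)/(-3 + Z))
1/(o(E(8), d(5, -9)) + 4719) = 1/((-2 + 5)/(-3 + 8²) + 4719) = 1/(3/(-3 + 64) + 4719) = 1/(3/61 + 4719) = 1/(287862/61) = 61/287862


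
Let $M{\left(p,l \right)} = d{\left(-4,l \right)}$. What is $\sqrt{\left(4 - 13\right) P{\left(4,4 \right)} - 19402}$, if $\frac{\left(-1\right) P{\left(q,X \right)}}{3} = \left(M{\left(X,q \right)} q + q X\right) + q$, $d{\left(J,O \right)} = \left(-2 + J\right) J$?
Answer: $i \sqrt{16270} \approx 127.55 i$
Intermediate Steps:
$d{\left(J,O \right)} = J \left(-2 + J\right)$
$M{\left(p,l \right)} = 24$ ($M{\left(p,l \right)} = - 4 \left(-2 - 4\right) = \left(-4\right) \left(-6\right) = 24$)
$P{\left(q,X \right)} = - 75 q - 3 X q$ ($P{\left(q,X \right)} = - 3 \left(\left(24 q + q X\right) + q\right) = - 3 \left(\left(24 q + X q\right) + q\right) = - 3 \left(25 q + X q\right) = - 75 q - 3 X q$)
$\sqrt{\left(4 - 13\right) P{\left(4,4 \right)} - 19402} = \sqrt{\left(4 - 13\right) \left(\left(-3\right) 4 \left(25 + 4\right)\right) - 19402} = \sqrt{- 9 \left(\left(-3\right) 4 \cdot 29\right) - 19402} = \sqrt{\left(-9\right) \left(-348\right) - 19402} = \sqrt{3132 - 19402} = \sqrt{-16270} = i \sqrt{16270}$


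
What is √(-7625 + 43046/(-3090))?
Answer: 2*I*√4558579665/1545 ≈ 87.401*I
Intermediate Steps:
√(-7625 + 43046/(-3090)) = √(-7625 + 43046*(-1/3090)) = √(-7625 - 21523/1545) = √(-11802148/1545) = 2*I*√4558579665/1545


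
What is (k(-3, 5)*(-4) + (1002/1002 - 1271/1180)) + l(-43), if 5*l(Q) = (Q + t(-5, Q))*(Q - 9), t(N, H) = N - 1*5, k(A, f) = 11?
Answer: 119681/236 ≈ 507.12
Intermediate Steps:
t(N, H) = -5 + N (t(N, H) = N - 5 = -5 + N)
l(Q) = (-10 + Q)*(-9 + Q)/5 (l(Q) = ((Q + (-5 - 5))*(Q - 9))/5 = ((Q - 10)*(-9 + Q))/5 = ((-10 + Q)*(-9 + Q))/5 = (-10 + Q)*(-9 + Q)/5)
(k(-3, 5)*(-4) + (1002/1002 - 1271/1180)) + l(-43) = (11*(-4) + (1002/1002 - 1271/1180)) + (18 - 19/5*(-43) + (⅕)*(-43)²) = (-44 + (1002*(1/1002) - 1271*1/1180)) + (18 + 817/5 + (⅕)*1849) = (-44 + (1 - 1271/1180)) + (18 + 817/5 + 1849/5) = (-44 - 91/1180) + 2756/5 = -52011/1180 + 2756/5 = 119681/236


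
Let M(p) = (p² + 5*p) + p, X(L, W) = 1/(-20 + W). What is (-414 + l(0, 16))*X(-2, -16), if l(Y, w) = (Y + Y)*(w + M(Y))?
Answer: 23/2 ≈ 11.500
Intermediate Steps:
M(p) = p² + 6*p
l(Y, w) = 2*Y*(w + Y*(6 + Y)) (l(Y, w) = (Y + Y)*(w + Y*(6 + Y)) = (2*Y)*(w + Y*(6 + Y)) = 2*Y*(w + Y*(6 + Y)))
(-414 + l(0, 16))*X(-2, -16) = (-414 + 2*0*(16 + 0*(6 + 0)))/(-20 - 16) = (-414 + 2*0*(16 + 0*6))/(-36) = (-414 + 2*0*(16 + 0))*(-1/36) = (-414 + 2*0*16)*(-1/36) = (-414 + 0)*(-1/36) = -414*(-1/36) = 23/2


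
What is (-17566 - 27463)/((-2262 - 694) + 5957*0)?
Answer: 45029/2956 ≈ 15.233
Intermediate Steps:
(-17566 - 27463)/((-2262 - 694) + 5957*0) = -45029/(-2956 + 0) = -45029/(-2956) = -45029*(-1/2956) = 45029/2956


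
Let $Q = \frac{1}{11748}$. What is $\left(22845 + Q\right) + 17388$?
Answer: $\frac{472657285}{11748} \approx 40233.0$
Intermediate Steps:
$Q = \frac{1}{11748} \approx 8.5121 \cdot 10^{-5}$
$\left(22845 + Q\right) + 17388 = \left(22845 + \frac{1}{11748}\right) + 17388 = \frac{268383061}{11748} + 17388 = \frac{472657285}{11748}$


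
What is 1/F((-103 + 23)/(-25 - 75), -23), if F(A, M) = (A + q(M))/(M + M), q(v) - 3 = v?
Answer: 115/48 ≈ 2.3958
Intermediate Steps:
q(v) = 3 + v
F(A, M) = (3 + A + M)/(2*M) (F(A, M) = (A + (3 + M))/(M + M) = (3 + A + M)/((2*M)) = (3 + A + M)*(1/(2*M)) = (3 + A + M)/(2*M))
1/F((-103 + 23)/(-25 - 75), -23) = 1/((1/2)*(3 + (-103 + 23)/(-25 - 75) - 23)/(-23)) = 1/((1/2)*(-1/23)*(3 - 80/(-100) - 23)) = 1/((1/2)*(-1/23)*(3 - 80*(-1/100) - 23)) = 1/((1/2)*(-1/23)*(3 + 4/5 - 23)) = 1/((1/2)*(-1/23)*(-96/5)) = 1/(48/115) = 115/48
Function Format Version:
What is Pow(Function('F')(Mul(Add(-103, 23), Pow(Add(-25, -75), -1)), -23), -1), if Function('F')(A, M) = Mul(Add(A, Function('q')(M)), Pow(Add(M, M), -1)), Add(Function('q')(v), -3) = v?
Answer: Rational(115, 48) ≈ 2.3958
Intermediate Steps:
Function('q')(v) = Add(3, v)
Function('F')(A, M) = Mul(Rational(1, 2), Pow(M, -1), Add(3, A, M)) (Function('F')(A, M) = Mul(Add(A, Add(3, M)), Pow(Add(M, M), -1)) = Mul(Add(3, A, M), Pow(Mul(2, M), -1)) = Mul(Add(3, A, M), Mul(Rational(1, 2), Pow(M, -1))) = Mul(Rational(1, 2), Pow(M, -1), Add(3, A, M)))
Pow(Function('F')(Mul(Add(-103, 23), Pow(Add(-25, -75), -1)), -23), -1) = Pow(Mul(Rational(1, 2), Pow(-23, -1), Add(3, Mul(Add(-103, 23), Pow(Add(-25, -75), -1)), -23)), -1) = Pow(Mul(Rational(1, 2), Rational(-1, 23), Add(3, Mul(-80, Pow(-100, -1)), -23)), -1) = Pow(Mul(Rational(1, 2), Rational(-1, 23), Add(3, Mul(-80, Rational(-1, 100)), -23)), -1) = Pow(Mul(Rational(1, 2), Rational(-1, 23), Add(3, Rational(4, 5), -23)), -1) = Pow(Mul(Rational(1, 2), Rational(-1, 23), Rational(-96, 5)), -1) = Pow(Rational(48, 115), -1) = Rational(115, 48)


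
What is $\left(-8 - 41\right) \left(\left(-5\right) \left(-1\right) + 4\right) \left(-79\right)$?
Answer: $34839$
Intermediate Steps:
$\left(-8 - 41\right) \left(\left(-5\right) \left(-1\right) + 4\right) \left(-79\right) = - 49 \left(5 + 4\right) \left(-79\right) = \left(-49\right) 9 \left(-79\right) = \left(-441\right) \left(-79\right) = 34839$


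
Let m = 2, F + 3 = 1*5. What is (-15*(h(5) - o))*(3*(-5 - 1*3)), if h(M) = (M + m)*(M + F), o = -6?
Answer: 19800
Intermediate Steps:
F = 2 (F = -3 + 1*5 = -3 + 5 = 2)
h(M) = (2 + M)² (h(M) = (M + 2)*(M + 2) = (2 + M)*(2 + M) = (2 + M)²)
(-15*(h(5) - o))*(3*(-5 - 1*3)) = (-15*((4 + 5² + 4*5) - 1*(-6)))*(3*(-5 - 1*3)) = (-15*((4 + 25 + 20) + 6))*(3*(-5 - 3)) = (-15*(49 + 6))*(3*(-8)) = -15*55*(-24) = -825*(-24) = 19800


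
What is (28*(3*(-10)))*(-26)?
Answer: 21840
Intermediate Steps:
(28*(3*(-10)))*(-26) = (28*(-30))*(-26) = -840*(-26) = 21840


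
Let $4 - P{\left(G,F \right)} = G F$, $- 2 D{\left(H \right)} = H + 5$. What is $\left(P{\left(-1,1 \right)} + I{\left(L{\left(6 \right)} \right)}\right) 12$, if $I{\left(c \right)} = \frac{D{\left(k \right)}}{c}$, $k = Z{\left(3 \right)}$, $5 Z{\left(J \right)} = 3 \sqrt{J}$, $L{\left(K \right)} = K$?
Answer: $55 - \frac{3 \sqrt{3}}{5} \approx 53.961$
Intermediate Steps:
$Z{\left(J \right)} = \frac{3 \sqrt{J}}{5}$
$k = \frac{3 \sqrt{3}}{5} \approx 1.0392$
$D{\left(H \right)} = - \frac{5}{2} - \frac{H}{2}$ ($D{\left(H \right)} = - \frac{H + 5}{2} = - \frac{5 + H}{2} = - \frac{5}{2} - \frac{H}{2}$)
$I{\left(c \right)} = \frac{- \frac{5}{2} - \frac{3 \sqrt{3}}{10}}{c}$ ($I{\left(c \right)} = \frac{- \frac{5}{2} - \frac{\frac{3}{5} \sqrt{3}}{2}}{c} = \frac{- \frac{5}{2} - \frac{3 \sqrt{3}}{10}}{c}$)
$P{\left(G,F \right)} = 4 - F G$ ($P{\left(G,F \right)} = 4 - G F = 4 - F G$)
$\left(P{\left(-1,1 \right)} + I{\left(L{\left(6 \right)} \right)}\right) 12 = \left(\left(4 - 1 \left(-1\right)\right) + \frac{-25 - 3 \sqrt{3}}{10 \cdot 6}\right) 12 = \left(\left(4 + 1\right) + \frac{1}{10} \cdot \frac{1}{6} \left(-25 - 3 \sqrt{3}\right)\right) 12 = \left(5 - \left(\frac{5}{12} + \frac{\sqrt{3}}{20}\right)\right) 12 = \left(\frac{55}{12} - \frac{\sqrt{3}}{20}\right) 12 = 55 - \frac{3 \sqrt{3}}{5}$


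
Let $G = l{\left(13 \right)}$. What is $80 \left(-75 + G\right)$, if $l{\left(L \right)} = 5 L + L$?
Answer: $240$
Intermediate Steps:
$l{\left(L \right)} = 6 L$
$G = 78$ ($G = 6 \cdot 13 = 78$)
$80 \left(-75 + G\right) = 80 \left(-75 + 78\right) = 80 \cdot 3 = 240$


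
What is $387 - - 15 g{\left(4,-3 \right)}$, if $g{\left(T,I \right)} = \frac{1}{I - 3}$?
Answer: $\frac{769}{2} \approx 384.5$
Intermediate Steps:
$g{\left(T,I \right)} = \frac{1}{-3 + I}$
$387 - - 15 g{\left(4,-3 \right)} = 387 - - \frac{15}{-3 - 3} = 387 - - \frac{15}{-6} = 387 - \left(-15\right) \left(- \frac{1}{6}\right) = 387 - \frac{5}{2} = \frac{769}{2}$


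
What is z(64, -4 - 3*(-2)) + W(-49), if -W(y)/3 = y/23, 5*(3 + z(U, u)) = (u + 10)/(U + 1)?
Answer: 25626/7475 ≈ 3.4282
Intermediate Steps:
z(U, u) = -3 + (10 + u)/(5*(1 + U)) (z(U, u) = -3 + ((u + 10)/(U + 1))/5 = -3 + ((10 + u)/(1 + U))/5 = -3 + (10 + u)/(5*(1 + U)))
W(y) = -3*y/23
z(64, -4 - 3*(-2)) + W(-49) = (-5 + (-4 - 3*(-2)) - 15*64)/(5*(1 + 64)) - 3/23*(-49) = (⅕)*(-5 + (-4 + 6) - 960)/65 + 147/23 = (⅕)*(1/65)*(-5 + 2 - 960) + 147/23 = (⅕)*(1/65)*(-963) + 147/23 = -963/325 + 147/23 = 25626/7475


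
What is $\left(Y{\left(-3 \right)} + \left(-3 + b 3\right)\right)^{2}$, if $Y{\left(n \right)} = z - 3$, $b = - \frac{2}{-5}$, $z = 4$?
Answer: $\frac{16}{25} \approx 0.64$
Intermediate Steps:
$b = \frac{2}{5}$ ($b = \left(-2\right) \left(- \frac{1}{5}\right) = \frac{2}{5} \approx 0.4$)
$Y{\left(n \right)} = 1$ ($Y{\left(n \right)} = 4 - 3 = 1$)
$\left(Y{\left(-3 \right)} + \left(-3 + b 3\right)\right)^{2} = \left(1 + \left(-3 + \frac{2}{5} \cdot 3\right)\right)^{2} = \left(1 + \left(-3 + \frac{6}{5}\right)\right)^{2} = \left(1 - \frac{9}{5}\right)^{2} = \left(- \frac{4}{5}\right)^{2} = \frac{16}{25}$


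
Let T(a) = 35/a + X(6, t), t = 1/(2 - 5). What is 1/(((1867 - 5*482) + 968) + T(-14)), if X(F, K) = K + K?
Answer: 6/2531 ≈ 0.0023706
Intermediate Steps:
t = -1/3 (t = 1/(-3) = -1/3 ≈ -0.33333)
X(F, K) = 2*K
T(a) = -2/3 + 35/a (T(a) = 35/a + 2*(-1/3) = 35/a - 2/3 = -2/3 + 35/a)
1/(((1867 - 5*482) + 968) + T(-14)) = 1/(((1867 - 5*482) + 968) + (-2/3 + 35/(-14))) = 1/(((1867 - 2410) + 968) + (-2/3 + 35*(-1/14))) = 1/((-543 + 968) + (-2/3 - 5/2)) = 1/(425 - 19/6) = 1/(2531/6) = 6/2531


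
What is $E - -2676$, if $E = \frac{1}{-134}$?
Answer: $\frac{358583}{134} \approx 2676.0$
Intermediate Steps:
$E = - \frac{1}{134} \approx -0.0074627$
$E - -2676 = - \frac{1}{134} - -2676 = - \frac{1}{134} + 2676 = \frac{358583}{134}$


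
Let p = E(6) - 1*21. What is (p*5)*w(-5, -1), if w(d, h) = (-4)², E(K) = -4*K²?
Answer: -13200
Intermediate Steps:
w(d, h) = 16
p = -165 (p = -4*6² - 1*21 = -4*36 - 21 = -144 - 21 = -165)
(p*5)*w(-5, -1) = -165*5*16 = -825*16 = -13200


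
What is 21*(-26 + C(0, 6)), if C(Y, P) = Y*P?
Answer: -546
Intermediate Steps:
C(Y, P) = P*Y
21*(-26 + C(0, 6)) = 21*(-26 + 6*0) = 21*(-26 + 0) = 21*(-26) = -546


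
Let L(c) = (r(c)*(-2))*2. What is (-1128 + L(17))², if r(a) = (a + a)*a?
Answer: 11833600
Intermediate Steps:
r(a) = 2*a² (r(a) = (2*a)*a = 2*a²)
L(c) = -8*c² (L(c) = ((2*c²)*(-2))*2 = -4*c²*2 = -8*c²)
(-1128 + L(17))² = (-1128 - 8*17²)² = (-1128 - 8*289)² = (-1128 - 2312)² = (-3440)² = 11833600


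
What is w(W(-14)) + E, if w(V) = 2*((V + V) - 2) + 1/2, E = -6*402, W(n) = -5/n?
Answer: -33797/14 ≈ -2414.1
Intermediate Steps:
E = -2412
w(V) = -7/2 + 4*V (w(V) = 2*(2*V - 2) + 1/2 = 2*(-2 + 2*V) + 1/2 = (-4 + 4*V) + 1/2 = -7/2 + 4*V)
w(W(-14)) + E = (-7/2 + 4*(-5/(-14))) - 2412 = (-7/2 + 4*(-5*(-1/14))) - 2412 = (-7/2 + 4*(5/14)) - 2412 = (-7/2 + 10/7) - 2412 = -29/14 - 2412 = -33797/14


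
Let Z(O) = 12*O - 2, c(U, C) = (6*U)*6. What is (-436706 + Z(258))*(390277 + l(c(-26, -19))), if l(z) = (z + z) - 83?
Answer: -168381079064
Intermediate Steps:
c(U, C) = 36*U
Z(O) = -2 + 12*O
l(z) = -83 + 2*z (l(z) = 2*z - 83 = -83 + 2*z)
(-436706 + Z(258))*(390277 + l(c(-26, -19))) = (-436706 + (-2 + 12*258))*(390277 + (-83 + 2*(36*(-26)))) = (-436706 + (-2 + 3096))*(390277 + (-83 + 2*(-936))) = (-436706 + 3094)*(390277 + (-83 - 1872)) = -433612*(390277 - 1955) = -433612*388322 = -168381079064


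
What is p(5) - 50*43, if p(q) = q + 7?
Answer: -2138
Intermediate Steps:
p(q) = 7 + q
p(5) - 50*43 = (7 + 5) - 50*43 = 12 - 2150 = -2138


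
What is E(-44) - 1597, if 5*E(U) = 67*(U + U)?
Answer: -13881/5 ≈ -2776.2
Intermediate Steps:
E(U) = 134*U/5 (E(U) = (67*(U + U))/5 = (67*(2*U))/5 = (134*U)/5 = 134*U/5)
E(-44) - 1597 = (134/5)*(-44) - 1597 = -5896/5 - 1597 = -13881/5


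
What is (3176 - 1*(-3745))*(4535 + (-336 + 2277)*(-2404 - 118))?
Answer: -33848306307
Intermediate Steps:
(3176 - 1*(-3745))*(4535 + (-336 + 2277)*(-2404 - 118)) = (3176 + 3745)*(4535 + 1941*(-2522)) = 6921*(4535 - 4895202) = 6921*(-4890667) = -33848306307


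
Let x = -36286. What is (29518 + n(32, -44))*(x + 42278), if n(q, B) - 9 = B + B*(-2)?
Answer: 177189432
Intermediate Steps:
n(q, B) = 9 - B (n(q, B) = 9 + (B + B*(-2)) = 9 + (B - 2*B) = 9 - B)
(29518 + n(32, -44))*(x + 42278) = (29518 + (9 - 1*(-44)))*(-36286 + 42278) = (29518 + (9 + 44))*5992 = (29518 + 53)*5992 = 29571*5992 = 177189432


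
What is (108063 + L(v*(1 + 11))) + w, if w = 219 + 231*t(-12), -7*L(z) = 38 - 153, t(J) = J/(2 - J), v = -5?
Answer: 756703/7 ≈ 1.0810e+5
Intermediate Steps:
L(z) = 115/7 (L(z) = -(38 - 153)/7 = -⅐*(-115) = 115/7)
w = 21 (w = 219 + 231*(-1*(-12)/(-2 - 12)) = 219 + 231*(-1*(-12)/(-14)) = 219 + 231*(-1*(-12)*(-1/14)) = 219 + 231*(-6/7) = 219 - 198 = 21)
(108063 + L(v*(1 + 11))) + w = (108063 + 115/7) + 21 = 756556/7 + 21 = 756703/7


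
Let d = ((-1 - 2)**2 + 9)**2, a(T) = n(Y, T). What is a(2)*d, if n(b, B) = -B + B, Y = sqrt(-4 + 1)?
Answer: 0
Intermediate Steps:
Y = I*sqrt(3) (Y = sqrt(-3) = I*sqrt(3) ≈ 1.732*I)
n(b, B) = 0
a(T) = 0
d = 324 (d = ((-3)**2 + 9)**2 = (9 + 9)**2 = 18**2 = 324)
a(2)*d = 0*324 = 0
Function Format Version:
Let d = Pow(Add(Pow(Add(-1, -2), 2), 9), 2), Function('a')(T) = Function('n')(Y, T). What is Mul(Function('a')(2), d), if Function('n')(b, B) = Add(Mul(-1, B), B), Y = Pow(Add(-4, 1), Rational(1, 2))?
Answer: 0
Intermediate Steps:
Y = Mul(I, Pow(3, Rational(1, 2))) (Y = Pow(-3, Rational(1, 2)) = Mul(I, Pow(3, Rational(1, 2))) ≈ Mul(1.7320, I))
Function('n')(b, B) = 0
Function('a')(T) = 0
d = 324 (d = Pow(Add(Pow(-3, 2), 9), 2) = Pow(Add(9, 9), 2) = Pow(18, 2) = 324)
Mul(Function('a')(2), d) = Mul(0, 324) = 0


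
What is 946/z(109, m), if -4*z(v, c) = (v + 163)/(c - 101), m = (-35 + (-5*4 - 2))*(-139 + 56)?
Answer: -1094995/17 ≈ -64412.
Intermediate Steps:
m = 4731 (m = (-35 + (-20 - 2))*(-83) = (-35 - 22)*(-83) = -57*(-83) = 4731)
z(v, c) = -(163 + v)/(4*(-101 + c)) (z(v, c) = -(v + 163)/(4*(c - 101)) = -(163 + v)/(4*(-101 + c)))
946/z(109, m) = 946/(((-163 - 1*109)/(4*(-101 + 4731)))) = 946/(((1/4)*(-163 - 109)/4630)) = 946/(((1/4)*(1/4630)*(-272))) = 946/(-34/2315) = 946*(-2315/34) = -1094995/17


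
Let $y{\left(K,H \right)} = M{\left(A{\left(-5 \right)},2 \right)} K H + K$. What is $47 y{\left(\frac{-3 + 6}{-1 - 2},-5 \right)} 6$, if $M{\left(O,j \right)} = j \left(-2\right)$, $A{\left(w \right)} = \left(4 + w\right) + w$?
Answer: $-5922$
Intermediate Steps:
$A{\left(w \right)} = 4 + 2 w$
$M{\left(O,j \right)} = - 2 j$
$y{\left(K,H \right)} = K - 4 H K$ ($y{\left(K,H \right)} = \left(-2\right) 2 K H + K = - 4 K H + K = - 4 H K + K = K - 4 H K$)
$47 y{\left(\frac{-3 + 6}{-1 - 2},-5 \right)} 6 = 47 \frac{-3 + 6}{-1 - 2} \left(1 - -20\right) 6 = 47 \frac{3}{-3} \left(1 + 20\right) 6 = 47 \cdot 3 \left(- \frac{1}{3}\right) 21 \cdot 6 = 47 \left(\left(-1\right) 21\right) 6 = 47 \left(-21\right) 6 = \left(-987\right) 6 = -5922$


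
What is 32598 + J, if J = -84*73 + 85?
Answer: 26551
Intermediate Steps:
J = -6047 (J = -6132 + 85 = -6047)
32598 + J = 32598 - 6047 = 26551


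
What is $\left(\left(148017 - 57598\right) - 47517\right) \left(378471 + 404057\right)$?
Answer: $33572016256$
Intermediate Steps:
$\left(\left(148017 - 57598\right) - 47517\right) \left(378471 + 404057\right) = \left(\left(148017 - 57598\right) - 47517\right) 782528 = \left(90419 - 47517\right) 782528 = 42902 \cdot 782528 = 33572016256$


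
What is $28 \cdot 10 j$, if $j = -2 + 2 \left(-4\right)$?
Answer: $-2800$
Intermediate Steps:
$j = -10$ ($j = -2 - 8 = -10$)
$28 \cdot 10 j = 28 \cdot 10 \left(-10\right) = 280 \left(-10\right) = -2800$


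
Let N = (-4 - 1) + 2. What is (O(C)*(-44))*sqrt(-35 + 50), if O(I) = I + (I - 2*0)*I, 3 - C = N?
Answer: -1848*sqrt(15) ≈ -7157.3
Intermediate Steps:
N = -3 (N = -5 + 2 = -3)
C = 6 (C = 3 - 1*(-3) = 3 + 3 = 6)
O(I) = I + I**2 (O(I) = I + (I + 0)*I = I + I*I = I + I**2)
(O(C)*(-44))*sqrt(-35 + 50) = ((6*(1 + 6))*(-44))*sqrt(-35 + 50) = ((6*7)*(-44))*sqrt(15) = (42*(-44))*sqrt(15) = -1848*sqrt(15)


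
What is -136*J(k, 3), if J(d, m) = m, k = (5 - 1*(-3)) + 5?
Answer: -408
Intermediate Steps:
k = 13 (k = (5 + 3) + 5 = 8 + 5 = 13)
-136*J(k, 3) = -136*3 = -408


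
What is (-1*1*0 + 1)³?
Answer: 1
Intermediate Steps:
(-1*1*0 + 1)³ = (-1*0 + 1)³ = (0 + 1)³ = 1³ = 1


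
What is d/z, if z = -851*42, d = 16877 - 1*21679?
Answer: 343/2553 ≈ 0.13435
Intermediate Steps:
d = -4802 (d = 16877 - 21679 = -4802)
z = -35742
d/z = -4802/(-35742) = -4802*(-1/35742) = 343/2553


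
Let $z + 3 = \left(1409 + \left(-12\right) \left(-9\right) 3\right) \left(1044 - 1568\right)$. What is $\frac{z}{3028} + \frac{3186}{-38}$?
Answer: $- \frac{22077409}{57532} \approx -383.74$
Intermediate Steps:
$z = -908095$ ($z = -3 + \left(1409 + \left(-12\right) \left(-9\right) 3\right) \left(1044 - 1568\right) = -3 + \left(1409 + 108 \cdot 3\right) \left(-524\right) = -3 + \left(1409 + 324\right) \left(-524\right) = -3 + 1733 \left(-524\right) = -3 - 908092 = -908095$)
$\frac{z}{3028} + \frac{3186}{-38} = - \frac{908095}{3028} + \frac{3186}{-38} = \left(-908095\right) \frac{1}{3028} + 3186 \left(- \frac{1}{38}\right) = - \frac{908095}{3028} - \frac{1593}{19} = - \frac{22077409}{57532}$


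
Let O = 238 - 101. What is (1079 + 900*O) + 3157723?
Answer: 3282102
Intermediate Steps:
O = 137
(1079 + 900*O) + 3157723 = (1079 + 900*137) + 3157723 = (1079 + 123300) + 3157723 = 124379 + 3157723 = 3282102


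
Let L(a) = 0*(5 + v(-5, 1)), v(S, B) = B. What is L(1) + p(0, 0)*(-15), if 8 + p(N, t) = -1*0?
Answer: 120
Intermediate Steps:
L(a) = 0 (L(a) = 0*(5 + 1) = 0*6 = 0)
p(N, t) = -8 (p(N, t) = -8 - 1*0 = -8 + 0 = -8)
L(1) + p(0, 0)*(-15) = 0 - 8*(-15) = 0 + 120 = 120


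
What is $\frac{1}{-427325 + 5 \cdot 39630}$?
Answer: $- \frac{1}{229175} \approx -4.3635 \cdot 10^{-6}$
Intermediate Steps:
$\frac{1}{-427325 + 5 \cdot 39630} = \frac{1}{-427325 + 198150} = \frac{1}{-229175} = - \frac{1}{229175}$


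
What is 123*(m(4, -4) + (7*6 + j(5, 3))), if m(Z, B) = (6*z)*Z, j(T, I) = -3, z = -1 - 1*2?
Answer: -4059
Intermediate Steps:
z = -3 (z = -1 - 2 = -3)
m(Z, B) = -18*Z (m(Z, B) = (6*(-3))*Z = -18*Z)
123*(m(4, -4) + (7*6 + j(5, 3))) = 123*(-18*4 + (7*6 - 3)) = 123*(-72 + (42 - 3)) = 123*(-72 + 39) = 123*(-33) = -4059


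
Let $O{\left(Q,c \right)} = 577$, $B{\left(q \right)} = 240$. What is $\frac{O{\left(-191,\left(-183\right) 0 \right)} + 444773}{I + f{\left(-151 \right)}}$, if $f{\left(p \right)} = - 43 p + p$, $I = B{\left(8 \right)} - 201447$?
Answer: $- \frac{29690}{12991} \approx -2.2854$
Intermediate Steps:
$I = -201207$ ($I = 240 - 201447 = -201207$)
$f{\left(p \right)} = - 42 p$
$\frac{O{\left(-191,\left(-183\right) 0 \right)} + 444773}{I + f{\left(-151 \right)}} = \frac{577 + 444773}{-201207 - -6342} = \frac{445350}{-201207 + 6342} = \frac{445350}{-194865} = 445350 \left(- \frac{1}{194865}\right) = - \frac{29690}{12991}$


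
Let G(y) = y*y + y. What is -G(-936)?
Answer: -875160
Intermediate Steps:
G(y) = y + y² (G(y) = y² + y = y + y²)
-G(-936) = -(-936)*(1 - 936) = -(-936)*(-935) = -1*875160 = -875160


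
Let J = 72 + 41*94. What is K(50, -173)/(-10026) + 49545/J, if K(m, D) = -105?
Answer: 41429200/3280173 ≈ 12.630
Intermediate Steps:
J = 3926 (J = 72 + 3854 = 3926)
K(50, -173)/(-10026) + 49545/J = -105/(-10026) + 49545/3926 = -105*(-1/10026) + 49545*(1/3926) = 35/3342 + 49545/3926 = 41429200/3280173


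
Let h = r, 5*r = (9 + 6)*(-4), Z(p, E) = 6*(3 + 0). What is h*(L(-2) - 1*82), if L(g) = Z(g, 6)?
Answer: 768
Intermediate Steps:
Z(p, E) = 18 (Z(p, E) = 6*3 = 18)
r = -12 (r = ((9 + 6)*(-4))/5 = (15*(-4))/5 = (⅕)*(-60) = -12)
L(g) = 18
h = -12
h*(L(-2) - 1*82) = -12*(18 - 1*82) = -12*(18 - 82) = -12*(-64) = 768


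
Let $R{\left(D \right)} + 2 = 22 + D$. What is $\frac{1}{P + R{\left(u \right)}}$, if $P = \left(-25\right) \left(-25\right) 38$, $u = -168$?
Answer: $\frac{1}{23602} \approx 4.2369 \cdot 10^{-5}$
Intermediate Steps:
$R{\left(D \right)} = 20 + D$ ($R{\left(D \right)} = -2 + \left(22 + D\right) = 20 + D$)
$P = 23750$ ($P = 625 \cdot 38 = 23750$)
$\frac{1}{P + R{\left(u \right)}} = \frac{1}{23750 + \left(20 - 168\right)} = \frac{1}{23750 - 148} = \frac{1}{23602}$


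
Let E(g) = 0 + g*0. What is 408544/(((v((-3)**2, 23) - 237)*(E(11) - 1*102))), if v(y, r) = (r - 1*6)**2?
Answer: -3004/39 ≈ -77.026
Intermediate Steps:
v(y, r) = (-6 + r)**2 (v(y, r) = (r - 6)**2 = (-6 + r)**2)
E(g) = 0 (E(g) = 0 + 0 = 0)
408544/(((v((-3)**2, 23) - 237)*(E(11) - 1*102))) = 408544/((((-6 + 23)**2 - 237)*(0 - 1*102))) = 408544/(((17**2 - 237)*(0 - 102))) = 408544/(((289 - 237)*(-102))) = 408544/((52*(-102))) = 408544/(-5304) = 408544*(-1/5304) = -3004/39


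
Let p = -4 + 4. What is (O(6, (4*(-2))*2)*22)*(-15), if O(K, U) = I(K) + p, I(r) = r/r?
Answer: -330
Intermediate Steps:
p = 0
I(r) = 1
O(K, U) = 1 (O(K, U) = 1 + 0 = 1)
(O(6, (4*(-2))*2)*22)*(-15) = (1*22)*(-15) = 22*(-15) = -330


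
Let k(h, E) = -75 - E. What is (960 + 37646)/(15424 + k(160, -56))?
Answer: 38606/15405 ≈ 2.5061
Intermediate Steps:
(960 + 37646)/(15424 + k(160, -56)) = (960 + 37646)/(15424 + (-75 - 1*(-56))) = 38606/(15424 + (-75 + 56)) = 38606/(15424 - 19) = 38606/15405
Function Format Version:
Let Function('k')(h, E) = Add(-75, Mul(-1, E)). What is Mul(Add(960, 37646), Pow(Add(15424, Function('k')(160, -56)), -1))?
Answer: Rational(38606, 15405) ≈ 2.5061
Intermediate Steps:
Mul(Add(960, 37646), Pow(Add(15424, Function('k')(160, -56)), -1)) = Mul(Add(960, 37646), Pow(Add(15424, Add(-75, Mul(-1, -56))), -1)) = Mul(38606, Pow(Add(15424, Add(-75, 56)), -1)) = Mul(38606, Pow(Add(15424, -19), -1)) = Mul(38606, Pow(15405, -1)) = Mul(38606, Rational(1, 15405)) = Rational(38606, 15405)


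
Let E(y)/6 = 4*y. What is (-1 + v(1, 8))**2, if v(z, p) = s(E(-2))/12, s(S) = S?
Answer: 25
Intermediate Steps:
E(y) = 24*y (E(y) = 6*(4*y) = 24*y)
v(z, p) = -4 (v(z, p) = (24*(-2))/12 = -48*1/12 = -4)
(-1 + v(1, 8))**2 = (-1 - 4)**2 = (-5)**2 = 25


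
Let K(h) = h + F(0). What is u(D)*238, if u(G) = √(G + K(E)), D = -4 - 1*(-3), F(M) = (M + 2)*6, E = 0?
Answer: 238*√11 ≈ 789.36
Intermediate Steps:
F(M) = 12 + 6*M (F(M) = (2 + M)*6 = 12 + 6*M)
K(h) = 12 + h (K(h) = h + (12 + 6*0) = h + (12 + 0) = h + 12 = 12 + h)
D = -1 (D = -4 + 3 = -1)
u(G) = √(12 + G) (u(G) = √(G + (12 + 0)) = √(G + 12) = √(12 + G))
u(D)*238 = √(12 - 1)*238 = √11*238 = 238*√11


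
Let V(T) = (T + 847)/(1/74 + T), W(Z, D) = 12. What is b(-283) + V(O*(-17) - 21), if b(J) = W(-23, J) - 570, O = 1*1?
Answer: -1628404/2811 ≈ -579.30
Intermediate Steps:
O = 1
V(T) = (847 + T)/(1/74 + T)
b(J) = -558 (b(J) = 12 - 570 = -558)
b(-283) + V(O*(-17) - 21) = -558 + 74*(847 + (1*(-17) - 21))/(1 + 74*(1*(-17) - 21)) = -558 + 74*(847 + (-17 - 21))/(1 + 74*(-17 - 21)) = -558 + 74*(847 - 38)/(1 + 74*(-38)) = -558 + 74*809/(1 - 2812) = -558 + 74*809/(-2811) = -558 + 74*(-1/2811)*809 = -558 - 59866/2811 = -1628404/2811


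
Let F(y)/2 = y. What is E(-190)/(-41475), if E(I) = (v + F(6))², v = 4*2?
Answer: -16/1659 ≈ -0.0096444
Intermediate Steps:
v = 8
F(y) = 2*y
E(I) = 400 (E(I) = (8 + 2*6)² = (8 + 12)² = 20² = 400)
E(-190)/(-41475) = 400/(-41475) = 400*(-1/41475) = -16/1659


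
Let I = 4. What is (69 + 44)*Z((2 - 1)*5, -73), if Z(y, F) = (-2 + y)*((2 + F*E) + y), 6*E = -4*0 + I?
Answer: -14125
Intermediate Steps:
E = ⅔ (E = (-4*0 + 4)/6 = (0 + 4)/6 = (⅙)*4 = ⅔ ≈ 0.66667)
Z(y, F) = (-2 + y)*(2 + y + 2*F/3) (Z(y, F) = (-2 + y)*((2 + F*(⅔)) + y) = (-2 + y)*((2 + 2*F/3) + y) = (-2 + y)*(2 + y + 2*F/3))
(69 + 44)*Z((2 - 1)*5, -73) = (69 + 44)*(-4 + ((2 - 1)*5)² - 4/3*(-73) + (⅔)*(-73)*((2 - 1)*5)) = 113*(-4 + (1*5)² + 292/3 + (⅔)*(-73)*(1*5)) = 113*(-4 + 5² + 292/3 + (⅔)*(-73)*5) = 113*(-4 + 25 + 292/3 - 730/3) = 113*(-125) = -14125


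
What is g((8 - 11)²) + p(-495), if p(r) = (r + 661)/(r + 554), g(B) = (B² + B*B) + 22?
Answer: 11022/59 ≈ 186.81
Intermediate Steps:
g(B) = 22 + 2*B² (g(B) = (B² + B²) + 22 = 2*B² + 22 = 22 + 2*B²)
p(r) = (661 + r)/(554 + r)
g((8 - 11)²) + p(-495) = (22 + 2*((8 - 11)²)²) + (661 - 495)/(554 - 495) = (22 + 2*((-3)²)²) + 166/59 = (22 + 2*9²) + (1/59)*166 = (22 + 2*81) + 166/59 = (22 + 162) + 166/59 = 184 + 166/59 = 11022/59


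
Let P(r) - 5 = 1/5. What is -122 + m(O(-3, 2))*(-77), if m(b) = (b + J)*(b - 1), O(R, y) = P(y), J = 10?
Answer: -125942/25 ≈ -5037.7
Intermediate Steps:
P(r) = 26/5 (P(r) = 5 + 1/5 = 5 + ⅕ = 26/5)
O(R, y) = 26/5
m(b) = (-1 + b)*(10 + b) (m(b) = (b + 10)*(b - 1) = (10 + b)*(-1 + b) = (-1 + b)*(10 + b))
-122 + m(O(-3, 2))*(-77) = -122 + (-10 + (26/5)² + 9*(26/5))*(-77) = -122 + (-10 + 676/25 + 234/5)*(-77) = -122 + (1596/25)*(-77) = -122 - 122892/25 = -125942/25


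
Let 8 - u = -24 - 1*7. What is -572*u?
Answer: -22308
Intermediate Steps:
u = 39 (u = 8 - (-24 - 1*7) = 8 - (-24 - 7) = 8 - 1*(-31) = 8 + 31 = 39)
-572*u = -572*39 = -22308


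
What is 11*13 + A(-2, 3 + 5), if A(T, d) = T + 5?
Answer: 146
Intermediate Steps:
A(T, d) = 5 + T
11*13 + A(-2, 3 + 5) = 11*13 + (5 - 2) = 143 + 3 = 146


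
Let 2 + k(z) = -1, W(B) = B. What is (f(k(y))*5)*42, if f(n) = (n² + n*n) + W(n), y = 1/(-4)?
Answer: 3150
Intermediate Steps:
y = -¼ (y = 1*(-¼) = -¼ ≈ -0.25000)
k(z) = -3 (k(z) = -2 - 1 = -3)
f(n) = n + 2*n² (f(n) = (n² + n*n) + n = (n² + n²) + n = 2*n² + n = n + 2*n²)
(f(k(y))*5)*42 = (-3*(1 + 2*(-3))*5)*42 = (-3*(1 - 6)*5)*42 = (-3*(-5)*5)*42 = (15*5)*42 = 75*42 = 3150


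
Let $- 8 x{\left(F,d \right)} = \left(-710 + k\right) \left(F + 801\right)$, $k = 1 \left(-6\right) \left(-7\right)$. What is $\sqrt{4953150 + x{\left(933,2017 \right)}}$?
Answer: $\sqrt{5097939} \approx 2257.9$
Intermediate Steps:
$k = 42$ ($k = \left(-6\right) \left(-7\right) = 42$)
$x{\left(F,d \right)} = \frac{133767}{2} + \frac{167 F}{2}$ ($x{\left(F,d \right)} = - \frac{\left(-710 + 42\right) \left(F + 801\right)}{8} = - \frac{\left(-668\right) \left(801 + F\right)}{8} = - \frac{-535068 - 668 F}{8} = \frac{133767}{2} + \frac{167 F}{2}$)
$\sqrt{4953150 + x{\left(933,2017 \right)}} = \sqrt{4953150 + \left(\frac{133767}{2} + \frac{167}{2} \cdot 933\right)} = \sqrt{4953150 + \left(\frac{133767}{2} + \frac{155811}{2}\right)} = \sqrt{4953150 + 144789} = \sqrt{5097939}$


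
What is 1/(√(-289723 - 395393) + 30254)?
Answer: 15127/457994816 - 3*I*√19031/457994816 ≈ 3.3029e-5 - 9.0363e-7*I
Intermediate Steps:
1/(√(-289723 - 395393) + 30254) = 1/(√(-685116) + 30254) = 1/(6*I*√19031 + 30254) = 1/(30254 + 6*I*√19031)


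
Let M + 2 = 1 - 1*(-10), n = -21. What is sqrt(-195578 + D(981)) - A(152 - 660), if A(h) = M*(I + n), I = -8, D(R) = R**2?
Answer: 261 + sqrt(766783) ≈ 1136.7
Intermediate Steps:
M = 9 (M = -2 + (1 - 1*(-10)) = -2 + (1 + 10) = -2 + 11 = 9)
A(h) = -261 (A(h) = 9*(-8 - 21) = 9*(-29) = -261)
sqrt(-195578 + D(981)) - A(152 - 660) = sqrt(-195578 + 981**2) - 1*(-261) = sqrt(-195578 + 962361) + 261 = sqrt(766783) + 261 = 261 + sqrt(766783)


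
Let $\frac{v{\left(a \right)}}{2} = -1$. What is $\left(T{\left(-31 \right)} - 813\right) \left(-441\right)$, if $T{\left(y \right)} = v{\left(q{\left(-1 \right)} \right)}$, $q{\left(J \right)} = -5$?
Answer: $359415$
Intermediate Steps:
$v{\left(a \right)} = -2$ ($v{\left(a \right)} = 2 \left(-1\right) = -2$)
$T{\left(y \right)} = -2$
$\left(T{\left(-31 \right)} - 813\right) \left(-441\right) = \left(-2 - 813\right) \left(-441\right) = \left(-815\right) \left(-441\right) = 359415$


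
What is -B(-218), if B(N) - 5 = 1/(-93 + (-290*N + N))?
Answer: -314546/62909 ≈ -5.0000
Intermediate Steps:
B(N) = 5 + 1/(-93 - 289*N) (B(N) = 5 + 1/(-93 + (-290*N + N)) = 5 + 1/(-93 - 289*N))
-B(-218) = -(464 + 1445*(-218))/(93 + 289*(-218)) = -(464 - 315010)/(93 - 63002) = -(-314546)/(-62909) = -(-1)*(-314546)/62909 = -1*314546/62909 = -314546/62909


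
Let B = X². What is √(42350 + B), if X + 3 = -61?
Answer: √46446 ≈ 215.51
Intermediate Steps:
X = -64 (X = -3 - 61 = -64)
B = 4096 (B = (-64)² = 4096)
√(42350 + B) = √(42350 + 4096) = √46446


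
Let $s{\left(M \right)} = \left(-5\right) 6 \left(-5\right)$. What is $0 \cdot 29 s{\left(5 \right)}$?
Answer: $0$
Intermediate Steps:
$s{\left(M \right)} = 150$ ($s{\left(M \right)} = \left(-30\right) \left(-5\right) = 150$)
$0 \cdot 29 s{\left(5 \right)} = 0 \cdot 29 \cdot 150 = 0 \cdot 150 = 0$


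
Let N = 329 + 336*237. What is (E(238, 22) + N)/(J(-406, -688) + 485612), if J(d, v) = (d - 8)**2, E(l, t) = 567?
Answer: 5033/41063 ≈ 0.12257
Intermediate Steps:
N = 79961 (N = 329 + 79632 = 79961)
J(d, v) = (-8 + d)**2
(E(238, 22) + N)/(J(-406, -688) + 485612) = (567 + 79961)/((-8 - 406)**2 + 485612) = 80528/((-414)**2 + 485612) = 80528/(171396 + 485612) = 80528/657008 = 80528*(1/657008) = 5033/41063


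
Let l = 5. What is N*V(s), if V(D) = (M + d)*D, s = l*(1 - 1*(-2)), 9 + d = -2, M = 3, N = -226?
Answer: 27120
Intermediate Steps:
d = -11 (d = -9 - 2 = -11)
s = 15 (s = 5*(1 - 1*(-2)) = 5*(1 + 2) = 5*3 = 15)
V(D) = -8*D (V(D) = (3 - 11)*D = -8*D)
N*V(s) = -(-1808)*15 = -226*(-120) = 27120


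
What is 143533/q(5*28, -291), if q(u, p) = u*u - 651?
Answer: 143533/18949 ≈ 7.5747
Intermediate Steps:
q(u, p) = -651 + u**2 (q(u, p) = u**2 - 651 = -651 + u**2)
143533/q(5*28, -291) = 143533/(-651 + (5*28)**2) = 143533/(-651 + 140**2) = 143533/(-651 + 19600) = 143533/18949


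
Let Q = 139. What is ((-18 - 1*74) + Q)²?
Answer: 2209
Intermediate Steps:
((-18 - 1*74) + Q)² = ((-18 - 1*74) + 139)² = ((-18 - 74) + 139)² = (-92 + 139)² = 47² = 2209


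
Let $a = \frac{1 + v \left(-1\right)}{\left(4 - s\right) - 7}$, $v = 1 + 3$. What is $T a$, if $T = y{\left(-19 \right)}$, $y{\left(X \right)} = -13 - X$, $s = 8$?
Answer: $\frac{18}{11} \approx 1.6364$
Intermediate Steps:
$v = 4$
$a = \frac{3}{11}$ ($a = \frac{1 + 4 \left(-1\right)}{\left(4 - 8\right) - 7} = \frac{1 - 4}{\left(4 - 8\right) - 7} = - \frac{3}{-4 - 7} = - \frac{3}{-11} = \left(-3\right) \left(- \frac{1}{11}\right) = \frac{3}{11} \approx 0.27273$)
$T = 6$ ($T = -13 - -19 = -13 + 19 = 6$)
$T a = 6 \cdot \frac{3}{11} = \frac{18}{11}$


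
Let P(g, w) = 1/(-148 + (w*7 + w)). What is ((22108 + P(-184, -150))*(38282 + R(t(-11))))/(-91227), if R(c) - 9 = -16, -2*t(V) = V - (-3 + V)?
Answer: -380218529775/40991332 ≈ -9275.6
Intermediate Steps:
t(V) = -3/2 (t(V) = -(V - (-3 + V))/2 = -(V + (3 - V))/2 = -1/2*3 = -3/2)
R(c) = -7 (R(c) = 9 - 16 = -7)
P(g, w) = 1/(-148 + 8*w) (P(g, w) = 1/(-148 + (7*w + w)) = 1/(-148 + 8*w))
((22108 + P(-184, -150))*(38282 + R(t(-11))))/(-91227) = ((22108 + 1/(4*(-37 + 2*(-150))))*(38282 - 7))/(-91227) = ((22108 + 1/(4*(-37 - 300)))*38275)*(-1/91227) = ((22108 + (1/4)/(-337))*38275)*(-1/91227) = ((22108 + (1/4)*(-1/337))*38275)*(-1/91227) = ((22108 - 1/1348)*38275)*(-1/91227) = ((29801583/1348)*38275)*(-1/91227) = (1140655589325/1348)*(-1/91227) = -380218529775/40991332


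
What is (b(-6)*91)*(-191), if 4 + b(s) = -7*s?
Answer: -660478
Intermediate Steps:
b(s) = -4 - 7*s
(b(-6)*91)*(-191) = ((-4 - 7*(-6))*91)*(-191) = ((-4 + 42)*91)*(-191) = (38*91)*(-191) = 3458*(-191) = -660478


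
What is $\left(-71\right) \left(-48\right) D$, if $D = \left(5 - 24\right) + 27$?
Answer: $27264$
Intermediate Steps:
$D = 8$ ($D = -19 + 27 = 8$)
$\left(-71\right) \left(-48\right) D = \left(-71\right) \left(-48\right) 8 = 3408 \cdot 8 = 27264$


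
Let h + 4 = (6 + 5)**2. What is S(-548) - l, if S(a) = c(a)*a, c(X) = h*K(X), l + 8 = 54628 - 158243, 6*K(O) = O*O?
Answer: -3208944921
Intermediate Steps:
K(O) = O**2/6 (K(O) = (O*O)/6 = O**2/6)
h = 117 (h = -4 + (6 + 5)**2 = -4 + 11**2 = -4 + 121 = 117)
l = -103623 (l = -8 + (54628 - 158243) = -8 - 103615 = -103623)
c(X) = 39*X**2/2 (c(X) = 117*(X**2/6) = 39*X**2/2)
S(a) = 39*a**3/2 (S(a) = (39*a**2/2)*a = 39*a**3/2)
S(-548) - l = (39/2)*(-548)**3 - 1*(-103623) = (39/2)*(-164566592) + 103623 = -3209048544 + 103623 = -3208944921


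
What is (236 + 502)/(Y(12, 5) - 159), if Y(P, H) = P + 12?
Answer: -82/15 ≈ -5.4667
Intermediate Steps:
Y(P, H) = 12 + P
(236 + 502)/(Y(12, 5) - 159) = (236 + 502)/((12 + 12) - 159) = 738/(24 - 159) = 738/(-135) = 738*(-1/135) = -82/15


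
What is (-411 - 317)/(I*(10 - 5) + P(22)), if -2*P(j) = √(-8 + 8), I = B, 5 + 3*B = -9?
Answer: 156/5 ≈ 31.200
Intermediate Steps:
B = -14/3 (B = -5/3 + (⅓)*(-9) = -5/3 - 3 = -14/3 ≈ -4.6667)
I = -14/3 ≈ -4.6667
P(j) = 0 (P(j) = -√(-8 + 8)/2 = -√0/2 = -½*0 = 0)
(-411 - 317)/(I*(10 - 5) + P(22)) = (-411 - 317)/(-14*(10 - 5)/3 + 0) = -728/(-14/3*5 + 0) = -728/(-70/3 + 0) = -728/(-70/3) = -728*(-3/70) = 156/5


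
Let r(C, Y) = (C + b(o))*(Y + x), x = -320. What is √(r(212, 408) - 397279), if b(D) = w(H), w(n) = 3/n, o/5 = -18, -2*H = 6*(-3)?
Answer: I*√3407343/3 ≈ 615.3*I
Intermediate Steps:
H = 9 (H = -3*(-3) = -½*(-18) = 9)
o = -90 (o = 5*(-18) = -90)
b(D) = ⅓ (b(D) = 3/9 = 3*(⅑) = ⅓)
r(C, Y) = (-320 + Y)*(⅓ + C) (r(C, Y) = (C + ⅓)*(Y - 320) = (⅓ + C)*(-320 + Y) = (-320 + Y)*(⅓ + C))
√(r(212, 408) - 397279) = √((-320/3 - 320*212 + (⅓)*408 + 212*408) - 397279) = √((-320/3 - 67840 + 136 + 86496) - 397279) = √(56056/3 - 397279) = √(-1135781/3) = I*√3407343/3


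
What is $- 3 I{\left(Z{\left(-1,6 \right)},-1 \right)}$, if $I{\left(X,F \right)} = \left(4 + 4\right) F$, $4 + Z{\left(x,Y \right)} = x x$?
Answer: $24$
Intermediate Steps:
$Z{\left(x,Y \right)} = -4 + x^{2}$ ($Z{\left(x,Y \right)} = -4 + x x = -4 + x^{2}$)
$I{\left(X,F \right)} = 8 F$
$- 3 I{\left(Z{\left(-1,6 \right)},-1 \right)} = - 3 \cdot 8 \left(-1\right) = \left(-3\right) \left(-8\right) = 24$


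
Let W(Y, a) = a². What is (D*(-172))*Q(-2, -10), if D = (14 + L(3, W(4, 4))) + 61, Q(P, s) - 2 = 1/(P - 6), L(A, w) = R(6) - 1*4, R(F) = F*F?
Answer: -69015/2 ≈ -34508.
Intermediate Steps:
R(F) = F²
L(A, w) = 32 (L(A, w) = 6² - 1*4 = 36 - 4 = 32)
Q(P, s) = 2 + 1/(-6 + P) (Q(P, s) = 2 + 1/(P - 6) = 2 + 1/(-6 + P))
D = 107 (D = (14 + 32) + 61 = 46 + 61 = 107)
(D*(-172))*Q(-2, -10) = (107*(-172))*((-11 + 2*(-2))/(-6 - 2)) = -18404*(-11 - 4)/(-8) = -(-4601)*(-15)/2 = -18404*15/8 = -69015/2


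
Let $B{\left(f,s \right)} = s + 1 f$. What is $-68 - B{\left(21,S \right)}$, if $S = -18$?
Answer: $-71$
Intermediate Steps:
$B{\left(f,s \right)} = f + s$ ($B{\left(f,s \right)} = s + f = f + s$)
$-68 - B{\left(21,S \right)} = -68 - \left(21 - 18\right) = -68 - 3 = -71$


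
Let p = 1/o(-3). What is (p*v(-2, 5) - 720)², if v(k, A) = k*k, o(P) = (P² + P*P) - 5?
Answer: 87534736/169 ≈ 5.1796e+5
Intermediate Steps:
o(P) = -5 + 2*P² (o(P) = (P² + P²) - 5 = 2*P² - 5 = -5 + 2*P²)
v(k, A) = k²
p = 1/13 (p = 1/(-5 + 2*(-3)²) = 1/(-5 + 2*9) = 1/(-5 + 18) = 1/13 ≈ 0.076923)
(p*v(-2, 5) - 720)² = ((1/13)*(-2)² - 720)² = ((1/13)*4 - 720)² = (4/13 - 720)² = (-9356/13)² = 87534736/169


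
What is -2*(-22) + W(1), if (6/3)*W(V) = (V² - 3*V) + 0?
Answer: 43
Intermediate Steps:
W(V) = V²/2 - 3*V/2 (W(V) = ((V² - 3*V) + 0)/2 = (V² - 3*V)/2 = V²/2 - 3*V/2)
-2*(-22) + W(1) = -2*(-22) + (½)*1*(-3 + 1) = 44 + (½)*1*(-2) = 44 - 1 = 43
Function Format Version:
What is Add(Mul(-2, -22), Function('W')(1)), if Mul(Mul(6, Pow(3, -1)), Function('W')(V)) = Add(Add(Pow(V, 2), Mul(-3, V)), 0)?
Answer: 43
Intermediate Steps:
Function('W')(V) = Add(Mul(Rational(1, 2), Pow(V, 2)), Mul(Rational(-3, 2), V)) (Function('W')(V) = Mul(Rational(1, 2), Add(Add(Pow(V, 2), Mul(-3, V)), 0)) = Mul(Rational(1, 2), Add(Pow(V, 2), Mul(-3, V))) = Add(Mul(Rational(1, 2), Pow(V, 2)), Mul(Rational(-3, 2), V)))
Add(Mul(-2, -22), Function('W')(1)) = Add(Mul(-2, -22), Mul(Rational(1, 2), 1, Add(-3, 1))) = Add(44, Mul(Rational(1, 2), 1, -2)) = Add(44, -1) = 43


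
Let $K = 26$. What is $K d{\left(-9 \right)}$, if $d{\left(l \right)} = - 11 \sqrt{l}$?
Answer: $- 858 i \approx - 858.0 i$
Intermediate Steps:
$K d{\left(-9 \right)} = 26 \left(- 11 \sqrt{-9}\right) = 26 \left(- 11 \cdot 3 i\right) = 26 \left(- 33 i\right) = - 858 i$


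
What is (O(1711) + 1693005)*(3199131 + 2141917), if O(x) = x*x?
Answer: 24678451151248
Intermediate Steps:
O(x) = x²
(O(1711) + 1693005)*(3199131 + 2141917) = (1711² + 1693005)*(3199131 + 2141917) = (2927521 + 1693005)*5341048 = 4620526*5341048 = 24678451151248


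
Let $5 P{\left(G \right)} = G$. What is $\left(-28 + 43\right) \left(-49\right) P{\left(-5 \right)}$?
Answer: $735$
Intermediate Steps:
$P{\left(G \right)} = \frac{G}{5}$
$\left(-28 + 43\right) \left(-49\right) P{\left(-5 \right)} = \left(-28 + 43\right) \left(-49\right) \frac{1}{5} \left(-5\right) = 15 \left(-49\right) \left(-1\right) = \left(-735\right) \left(-1\right) = 735$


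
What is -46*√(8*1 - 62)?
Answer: -138*I*√6 ≈ -338.03*I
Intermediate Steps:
-46*√(8*1 - 62) = -46*√(8 - 62) = -138*I*√6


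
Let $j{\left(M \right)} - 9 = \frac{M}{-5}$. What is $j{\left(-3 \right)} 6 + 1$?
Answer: $\frac{293}{5} \approx 58.6$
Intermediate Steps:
$j{\left(M \right)} = 9 - \frac{M}{5}$ ($j{\left(M \right)} = 9 + \frac{M}{-5} = 9 + M \left(- \frac{1}{5}\right) = 9 - \frac{M}{5}$)
$j{\left(-3 \right)} 6 + 1 = \left(9 - - \frac{3}{5}\right) 6 + 1 = \left(9 + \frac{3}{5}\right) 6 + 1 = \frac{48}{5} \cdot 6 + 1 = \frac{288}{5} + 1 = \frac{293}{5}$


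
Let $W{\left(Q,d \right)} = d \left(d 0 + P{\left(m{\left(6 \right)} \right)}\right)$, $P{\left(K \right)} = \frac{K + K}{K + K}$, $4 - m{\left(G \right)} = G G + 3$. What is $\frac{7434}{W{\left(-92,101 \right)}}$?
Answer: $\frac{7434}{101} \approx 73.604$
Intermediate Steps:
$m{\left(G \right)} = 1 - G^{2}$ ($m{\left(G \right)} = 4 - \left(G G + 3\right) = 4 - \left(G^{2} + 3\right) = 4 - \left(3 + G^{2}\right) = 1 - G^{2}$)
$P{\left(K \right)} = 1$ ($P{\left(K \right)} = \frac{2 K}{2 K} = 2 K \frac{1}{2 K} = 1$)
$W{\left(Q,d \right)} = d$ ($W{\left(Q,d \right)} = d \left(d 0 + 1\right) = d \left(0 + 1\right) = d 1 = d$)
$\frac{7434}{W{\left(-92,101 \right)}} = \frac{7434}{101}$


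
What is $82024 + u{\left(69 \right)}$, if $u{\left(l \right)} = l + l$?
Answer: $82162$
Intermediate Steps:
$u{\left(l \right)} = 2 l$
$82024 + u{\left(69 \right)} = 82024 + 2 \cdot 69 = 82024 + 138 = 82162$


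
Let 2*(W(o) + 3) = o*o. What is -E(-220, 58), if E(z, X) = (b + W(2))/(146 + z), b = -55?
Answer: -28/37 ≈ -0.75676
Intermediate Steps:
W(o) = -3 + o**2/2 (W(o) = -3 + (o*o)/2 = -3 + o**2/2)
E(z, X) = -56/(146 + z) (E(z, X) = (-55 + (-3 + (1/2)*2**2))/(146 + z) = (-55 + (-3 + (1/2)*4))/(146 + z) = (-55 + (-3 + 2))/(146 + z) = (-55 - 1)/(146 + z) = -56/(146 + z))
-E(-220, 58) = -(-56)/(146 - 220) = -(-56)/(-74) = -(-56)*(-1)/74 = -1*28/37 = -28/37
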